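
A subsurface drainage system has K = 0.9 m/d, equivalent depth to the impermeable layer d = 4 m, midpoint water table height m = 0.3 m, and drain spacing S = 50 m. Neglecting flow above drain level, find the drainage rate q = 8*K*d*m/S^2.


q = 8*K*d*m/S^2
q = 8*0.9*4*0.3/50^2
q = 8.6400 / 2500

0.0035 m/d


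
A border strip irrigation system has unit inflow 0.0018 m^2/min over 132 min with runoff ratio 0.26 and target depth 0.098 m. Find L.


L = q*t/((1+r)*Z)
L = 0.0018*132/((1+0.26)*0.098)
L = 0.2376/0.12348

1.9242 m


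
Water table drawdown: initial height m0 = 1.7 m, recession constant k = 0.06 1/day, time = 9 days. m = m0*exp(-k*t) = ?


m = m0 * exp(-k*t)
m = 1.7 * exp(-0.06 * 9)
m = 1.7 * exp(-0.5400)

0.9907 m


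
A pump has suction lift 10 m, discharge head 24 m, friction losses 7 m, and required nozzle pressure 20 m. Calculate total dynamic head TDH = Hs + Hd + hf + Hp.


TDH = Hs + Hd + hf + Hp = 10 + 24 + 7 + 20 = 61

61 m


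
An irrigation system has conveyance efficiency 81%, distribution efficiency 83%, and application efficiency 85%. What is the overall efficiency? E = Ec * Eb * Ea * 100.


Ec = 0.81, Eb = 0.83, Ea = 0.85
E = 0.81 * 0.83 * 0.85 * 100 = 57.1455%

57.1455 %


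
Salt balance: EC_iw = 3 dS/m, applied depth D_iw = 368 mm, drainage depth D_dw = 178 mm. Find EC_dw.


EC_dw = EC_iw * D_iw / D_dw
EC_dw = 3 * 368 / 178
EC_dw = 1104 / 178

6.2022 dS/m


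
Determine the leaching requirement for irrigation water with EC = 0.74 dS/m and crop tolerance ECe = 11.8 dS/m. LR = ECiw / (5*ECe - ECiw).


LR = ECiw / (5*ECe - ECiw)
LR = 0.74 / (5*11.8 - 0.74)
LR = 0.74 / 58.2600

0.0127


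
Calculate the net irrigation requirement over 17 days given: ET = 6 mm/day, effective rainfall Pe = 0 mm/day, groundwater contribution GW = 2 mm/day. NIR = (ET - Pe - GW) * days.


Daily deficit = ET - Pe - GW = 6 - 0 - 2 = 4 mm/day
NIR = 4 * 17 = 68 mm

68.0000 mm


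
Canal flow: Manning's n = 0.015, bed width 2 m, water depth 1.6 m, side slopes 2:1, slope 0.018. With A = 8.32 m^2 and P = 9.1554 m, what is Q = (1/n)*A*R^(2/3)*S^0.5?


R = A/P = 8.32/9.1554 = 0.908753
Q = (1/0.015) * 8.32 * 0.908753^(2/3) * 0.018^0.5

69.8177 m^3/s


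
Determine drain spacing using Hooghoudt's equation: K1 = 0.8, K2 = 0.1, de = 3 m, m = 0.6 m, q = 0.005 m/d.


S^2 = 8*K2*de*m/q + 4*K1*m^2/q
S^2 = 8*0.1*3*0.6/0.005 + 4*0.8*0.6^2/0.005
S = sqrt(518.4000)

22.7684 m


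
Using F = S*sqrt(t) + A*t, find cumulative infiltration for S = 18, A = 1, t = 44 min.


F = S*sqrt(t) + A*t
F = 18*sqrt(44) + 1*44
F = 18*6.633250 + 44

163.3985 mm


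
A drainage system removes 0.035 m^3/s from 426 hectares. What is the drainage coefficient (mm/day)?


DC = Q * 86400 / (A * 10000) * 1000
DC = 0.035 * 86400 / (426 * 10000) * 1000
DC = 3024000.0000 / 4260000

0.7099 mm/day


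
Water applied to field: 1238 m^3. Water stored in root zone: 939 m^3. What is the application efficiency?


Ea = V_root / V_field * 100 = 939 / 1238 * 100 = 75.8481%

75.8481 %


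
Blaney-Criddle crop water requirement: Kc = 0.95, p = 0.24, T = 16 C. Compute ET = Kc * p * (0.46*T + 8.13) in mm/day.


ET = Kc * p * (0.46*T + 8.13)
ET = 0.95 * 0.24 * (0.46*16 + 8.13)
ET = 0.95 * 0.24 * 15.4900

3.5317 mm/day


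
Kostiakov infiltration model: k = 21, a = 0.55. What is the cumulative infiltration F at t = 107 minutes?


F = k * t^a = 21 * 107^0.55
F = 21 * 13.066554

274.3976 mm


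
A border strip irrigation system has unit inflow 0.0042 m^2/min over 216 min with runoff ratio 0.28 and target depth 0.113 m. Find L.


L = q*t/((1+r)*Z)
L = 0.0042*216/((1+0.28)*0.113)
L = 0.9072/0.14464

6.2721 m


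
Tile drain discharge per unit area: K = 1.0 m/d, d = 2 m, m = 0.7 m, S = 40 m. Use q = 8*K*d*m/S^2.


q = 8*K*d*m/S^2
q = 8*1.0*2*0.7/40^2
q = 11.2000 / 1600

0.0070 m/d


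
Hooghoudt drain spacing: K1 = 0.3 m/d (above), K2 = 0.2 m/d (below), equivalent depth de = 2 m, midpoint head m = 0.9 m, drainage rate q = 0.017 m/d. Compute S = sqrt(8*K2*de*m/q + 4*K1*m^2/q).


S^2 = 8*K2*de*m/q + 4*K1*m^2/q
S^2 = 8*0.2*2*0.9/0.017 + 4*0.3*0.9^2/0.017
S = sqrt(226.5882)

15.0528 m


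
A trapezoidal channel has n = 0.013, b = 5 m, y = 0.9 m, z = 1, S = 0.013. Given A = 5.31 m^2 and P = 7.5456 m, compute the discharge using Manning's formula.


R = A/P = 5.31/7.5456 = 0.703721
Q = (1/0.013) * 5.31 * 0.703721^(2/3) * 0.013^0.5

36.8460 m^3/s


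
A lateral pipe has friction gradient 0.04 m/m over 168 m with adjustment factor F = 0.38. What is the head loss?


hf = J * L * F = 0.04 * 168 * 0.38 = 2.5536 m

2.5536 m


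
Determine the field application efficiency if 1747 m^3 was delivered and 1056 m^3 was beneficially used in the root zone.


Ea = V_root / V_field * 100 = 1056 / 1747 * 100 = 60.4465%

60.4465 %


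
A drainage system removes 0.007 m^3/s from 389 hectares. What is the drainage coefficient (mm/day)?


DC = Q * 86400 / (A * 10000) * 1000
DC = 0.007 * 86400 / (389 * 10000) * 1000
DC = 604800.0000 / 3890000

0.1555 mm/day


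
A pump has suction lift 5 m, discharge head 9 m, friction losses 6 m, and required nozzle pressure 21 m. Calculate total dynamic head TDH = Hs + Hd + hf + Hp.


TDH = Hs + Hd + hf + Hp = 5 + 9 + 6 + 21 = 41

41 m


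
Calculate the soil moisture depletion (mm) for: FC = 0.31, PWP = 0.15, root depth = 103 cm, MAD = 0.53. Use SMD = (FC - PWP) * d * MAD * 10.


SMD = (FC - PWP) * d * MAD * 10
SMD = (0.31 - 0.15) * 103 * 0.53 * 10
SMD = 0.1600 * 103 * 0.53 * 10

87.3440 mm


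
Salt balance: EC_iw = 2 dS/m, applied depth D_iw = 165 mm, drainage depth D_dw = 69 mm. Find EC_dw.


EC_dw = EC_iw * D_iw / D_dw
EC_dw = 2 * 165 / 69
EC_dw = 330 / 69

4.7826 dS/m


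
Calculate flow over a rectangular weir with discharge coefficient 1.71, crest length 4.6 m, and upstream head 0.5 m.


Q = C * L * H^(3/2) = 1.71 * 4.6 * 0.5^1.5 = 1.71 * 4.6 * 0.353553

2.7810 m^3/s


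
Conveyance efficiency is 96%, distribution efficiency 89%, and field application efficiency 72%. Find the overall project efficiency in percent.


Ec = 0.96, Eb = 0.89, Ea = 0.72
E = 0.96 * 0.89 * 0.72 * 100 = 61.5168%

61.5168 %


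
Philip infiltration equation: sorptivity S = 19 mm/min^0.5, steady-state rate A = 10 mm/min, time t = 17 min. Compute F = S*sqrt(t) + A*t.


F = S*sqrt(t) + A*t
F = 19*sqrt(17) + 10*17
F = 19*4.123106 + 170

248.3390 mm


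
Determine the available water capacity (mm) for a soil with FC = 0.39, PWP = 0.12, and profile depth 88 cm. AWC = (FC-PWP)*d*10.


AWC = (FC - PWP) * d * 10
AWC = (0.39 - 0.12) * 88 * 10
AWC = 0.2700 * 88 * 10

237.6000 mm


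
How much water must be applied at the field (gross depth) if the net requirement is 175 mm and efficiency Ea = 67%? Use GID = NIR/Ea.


Ea = 67% = 0.67
GID = NIR / Ea = 175 / 0.67 = 261.1940 mm

261.1940 mm


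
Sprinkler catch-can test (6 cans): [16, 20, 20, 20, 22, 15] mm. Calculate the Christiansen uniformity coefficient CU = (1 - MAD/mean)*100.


mean = 18.833333 mm
MAD = 2.222222 mm
CU = (1 - 2.222222/18.833333)*100

88.2006 %


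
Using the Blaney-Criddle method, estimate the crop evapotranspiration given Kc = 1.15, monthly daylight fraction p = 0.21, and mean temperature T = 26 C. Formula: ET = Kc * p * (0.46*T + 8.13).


ET = Kc * p * (0.46*T + 8.13)
ET = 1.15 * 0.21 * (0.46*26 + 8.13)
ET = 1.15 * 0.21 * 20.0900

4.8517 mm/day


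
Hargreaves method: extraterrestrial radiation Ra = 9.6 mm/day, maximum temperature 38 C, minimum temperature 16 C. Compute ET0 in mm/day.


Tmean = (Tmax + Tmin)/2 = (38 + 16)/2 = 27.0
ET0 = 0.0023 * 9.6 * (27.0 + 17.8) * sqrt(38 - 16)
ET0 = 0.0023 * 9.6 * 44.8 * 4.690416

4.6397 mm/day


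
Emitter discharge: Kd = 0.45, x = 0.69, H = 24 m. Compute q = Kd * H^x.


q = Kd * H^x = 0.45 * 24^0.69 = 0.45 * 8.960779

4.0324 L/h


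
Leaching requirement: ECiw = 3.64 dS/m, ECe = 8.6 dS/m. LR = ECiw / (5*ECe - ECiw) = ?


LR = ECiw / (5*ECe - ECiw)
LR = 3.64 / (5*8.6 - 3.64)
LR = 3.64 / 39.3600

0.0925


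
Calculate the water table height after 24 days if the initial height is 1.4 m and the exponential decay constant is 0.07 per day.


m = m0 * exp(-k*t)
m = 1.4 * exp(-0.07 * 24)
m = 1.4 * exp(-1.6800)

0.2609 m


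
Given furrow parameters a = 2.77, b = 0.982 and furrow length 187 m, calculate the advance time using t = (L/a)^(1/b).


t = (L/a)^(1/b)
t = (187/2.77)^(1/0.982)
t = 67.509025^(1/0.982)

72.9279 min


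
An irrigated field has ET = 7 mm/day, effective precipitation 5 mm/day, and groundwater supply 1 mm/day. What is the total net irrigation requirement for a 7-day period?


Daily deficit = ET - Pe - GW = 7 - 5 - 1 = 1 mm/day
NIR = 1 * 7 = 7 mm

7.0000 mm


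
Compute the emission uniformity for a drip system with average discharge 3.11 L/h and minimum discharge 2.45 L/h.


EU = (q_min/q_avg)*100 = (2.45/3.11)*100 = 78.7781%

78.7781 %


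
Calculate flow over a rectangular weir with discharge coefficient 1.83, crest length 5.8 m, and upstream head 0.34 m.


Q = C * L * H^(3/2) = 1.83 * 5.8 * 0.34^1.5 = 1.83 * 5.8 * 0.198252

2.1042 m^3/s


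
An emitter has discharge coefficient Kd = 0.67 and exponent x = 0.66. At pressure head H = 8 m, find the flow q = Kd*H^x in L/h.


q = Kd * H^x = 0.67 * 8^0.66 = 0.67 * 3.944931

2.6431 L/h


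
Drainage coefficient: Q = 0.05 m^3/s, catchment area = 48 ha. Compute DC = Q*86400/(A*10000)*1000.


DC = Q * 86400 / (A * 10000) * 1000
DC = 0.05 * 86400 / (48 * 10000) * 1000
DC = 4320000.0000 / 480000

9.0000 mm/day


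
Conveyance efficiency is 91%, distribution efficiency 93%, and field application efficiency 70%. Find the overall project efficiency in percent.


Ec = 0.91, Eb = 0.93, Ea = 0.7
E = 0.91 * 0.93 * 0.7 * 100 = 59.2410%

59.2410 %


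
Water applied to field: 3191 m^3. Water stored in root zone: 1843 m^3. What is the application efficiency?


Ea = V_root / V_field * 100 = 1843 / 3191 * 100 = 57.7562%

57.7562 %


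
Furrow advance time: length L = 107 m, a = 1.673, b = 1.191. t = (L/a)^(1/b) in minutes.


t = (L/a)^(1/b)
t = (107/1.673)^(1/1.191)
t = 63.956964^(1/1.191)

32.8306 min


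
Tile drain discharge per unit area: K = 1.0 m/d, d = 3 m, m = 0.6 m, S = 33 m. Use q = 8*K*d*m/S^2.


q = 8*K*d*m/S^2
q = 8*1.0*3*0.6/33^2
q = 14.4000 / 1089

0.0132 m/d


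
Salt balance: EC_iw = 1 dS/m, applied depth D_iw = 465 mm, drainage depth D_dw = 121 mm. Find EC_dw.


EC_dw = EC_iw * D_iw / D_dw
EC_dw = 1 * 465 / 121
EC_dw = 465 / 121

3.8430 dS/m


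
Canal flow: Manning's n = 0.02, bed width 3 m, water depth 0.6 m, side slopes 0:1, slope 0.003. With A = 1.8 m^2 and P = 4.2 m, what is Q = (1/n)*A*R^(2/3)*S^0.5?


R = A/P = 1.8/4.2 = 0.428571
Q = (1/0.02) * 1.8 * 0.428571^(2/3) * 0.003^0.5

2.8021 m^3/s


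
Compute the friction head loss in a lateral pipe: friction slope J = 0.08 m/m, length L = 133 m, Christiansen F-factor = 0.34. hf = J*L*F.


hf = J * L * F = 0.08 * 133 * 0.34 = 3.6176 m

3.6176 m


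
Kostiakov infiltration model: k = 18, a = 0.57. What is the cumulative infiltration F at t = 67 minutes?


F = k * t^a = 18 * 67^0.57
F = 18 * 10.986583

197.7585 mm


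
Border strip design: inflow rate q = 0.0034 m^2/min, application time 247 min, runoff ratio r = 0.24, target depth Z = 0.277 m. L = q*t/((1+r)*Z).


L = q*t/((1+r)*Z)
L = 0.0034*247/((1+0.24)*0.277)
L = 0.8398/0.34348

2.4450 m


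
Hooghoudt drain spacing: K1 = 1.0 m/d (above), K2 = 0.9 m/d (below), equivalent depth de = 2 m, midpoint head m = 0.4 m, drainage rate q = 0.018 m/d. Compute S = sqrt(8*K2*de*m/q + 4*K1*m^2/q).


S^2 = 8*K2*de*m/q + 4*K1*m^2/q
S^2 = 8*0.9*2*0.4/0.018 + 4*1.0*0.4^2/0.018
S = sqrt(355.5556)

18.8562 m


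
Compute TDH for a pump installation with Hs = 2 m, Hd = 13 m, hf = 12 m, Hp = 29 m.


TDH = Hs + Hd + hf + Hp = 2 + 13 + 12 + 29 = 56

56 m


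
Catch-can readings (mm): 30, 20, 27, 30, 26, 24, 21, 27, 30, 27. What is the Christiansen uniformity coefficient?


mean = 26.200000 mm
MAD = 2.760000 mm
CU = (1 - 2.760000/26.200000)*100

89.4656 %


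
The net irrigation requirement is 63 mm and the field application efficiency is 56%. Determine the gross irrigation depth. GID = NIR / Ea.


Ea = 56% = 0.56
GID = NIR / Ea = 63 / 0.56 = 112.5000 mm

112.5000 mm


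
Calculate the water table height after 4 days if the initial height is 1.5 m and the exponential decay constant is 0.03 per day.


m = m0 * exp(-k*t)
m = 1.5 * exp(-0.03 * 4)
m = 1.5 * exp(-0.1200)

1.3304 m


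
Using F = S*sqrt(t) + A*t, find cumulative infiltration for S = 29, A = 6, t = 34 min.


F = S*sqrt(t) + A*t
F = 29*sqrt(34) + 6*34
F = 29*5.830952 + 204

373.0976 mm


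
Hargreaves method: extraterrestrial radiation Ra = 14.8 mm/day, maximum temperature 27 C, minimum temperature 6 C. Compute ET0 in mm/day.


Tmean = (Tmax + Tmin)/2 = (27 + 6)/2 = 16.5
ET0 = 0.0023 * 14.8 * (16.5 + 17.8) * sqrt(27 - 6)
ET0 = 0.0023 * 14.8 * 34.3 * 4.582576

5.3505 mm/day


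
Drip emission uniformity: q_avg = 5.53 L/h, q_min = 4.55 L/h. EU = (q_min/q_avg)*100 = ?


EU = (q_min/q_avg)*100 = (4.55/5.53)*100 = 82.2785%

82.2785 %


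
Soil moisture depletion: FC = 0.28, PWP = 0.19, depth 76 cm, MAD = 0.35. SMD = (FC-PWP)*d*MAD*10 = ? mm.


SMD = (FC - PWP) * d * MAD * 10
SMD = (0.28 - 0.19) * 76 * 0.35 * 10
SMD = 0.0900 * 76 * 0.35 * 10

23.9400 mm


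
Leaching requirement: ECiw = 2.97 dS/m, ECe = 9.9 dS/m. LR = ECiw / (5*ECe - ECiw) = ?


LR = ECiw / (5*ECe - ECiw)
LR = 2.97 / (5*9.9 - 2.97)
LR = 2.97 / 46.5300

0.0638


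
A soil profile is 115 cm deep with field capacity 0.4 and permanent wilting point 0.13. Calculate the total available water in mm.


AWC = (FC - PWP) * d * 10
AWC = (0.4 - 0.13) * 115 * 10
AWC = 0.2700 * 115 * 10

310.5000 mm


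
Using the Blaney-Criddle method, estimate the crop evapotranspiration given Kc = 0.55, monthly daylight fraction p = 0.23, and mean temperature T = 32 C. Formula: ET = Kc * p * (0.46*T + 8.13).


ET = Kc * p * (0.46*T + 8.13)
ET = 0.55 * 0.23 * (0.46*32 + 8.13)
ET = 0.55 * 0.23 * 22.8500

2.8905 mm/day


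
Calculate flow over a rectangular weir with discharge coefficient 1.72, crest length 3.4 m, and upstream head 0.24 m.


Q = C * L * H^(3/2) = 1.72 * 3.4 * 0.24^1.5 = 1.72 * 3.4 * 0.117576

0.6876 m^3/s


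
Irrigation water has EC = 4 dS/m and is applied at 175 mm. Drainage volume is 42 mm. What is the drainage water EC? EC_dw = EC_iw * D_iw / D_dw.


EC_dw = EC_iw * D_iw / D_dw
EC_dw = 4 * 175 / 42
EC_dw = 700 / 42

16.6667 dS/m


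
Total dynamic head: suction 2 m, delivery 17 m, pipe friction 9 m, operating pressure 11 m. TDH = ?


TDH = Hs + Hd + hf + Hp = 2 + 17 + 9 + 11 = 39

39 m


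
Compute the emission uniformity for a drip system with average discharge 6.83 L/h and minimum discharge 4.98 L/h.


EU = (q_min/q_avg)*100 = (4.98/6.83)*100 = 72.9136%

72.9136 %


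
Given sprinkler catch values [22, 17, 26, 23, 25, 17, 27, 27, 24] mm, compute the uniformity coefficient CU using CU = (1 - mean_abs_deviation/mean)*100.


mean = 23.111111 mm
MAD = 2.987654 mm
CU = (1 - 2.987654/23.111111)*100

87.0727 %


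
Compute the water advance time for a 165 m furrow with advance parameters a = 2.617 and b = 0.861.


t = (L/a)^(1/b)
t = (165/2.617)^(1/0.861)
t = 63.049293^(1/0.861)

123.0895 min


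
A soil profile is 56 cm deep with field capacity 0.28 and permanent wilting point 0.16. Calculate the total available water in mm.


AWC = (FC - PWP) * d * 10
AWC = (0.28 - 0.16) * 56 * 10
AWC = 0.1200 * 56 * 10

67.2000 mm


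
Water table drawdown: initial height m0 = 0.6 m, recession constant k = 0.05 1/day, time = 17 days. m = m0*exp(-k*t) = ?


m = m0 * exp(-k*t)
m = 0.6 * exp(-0.05 * 17)
m = 0.6 * exp(-0.8500)

0.2564 m


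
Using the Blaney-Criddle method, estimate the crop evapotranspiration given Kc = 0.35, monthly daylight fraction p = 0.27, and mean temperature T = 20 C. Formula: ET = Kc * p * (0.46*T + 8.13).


ET = Kc * p * (0.46*T + 8.13)
ET = 0.35 * 0.27 * (0.46*20 + 8.13)
ET = 0.35 * 0.27 * 17.3300

1.6377 mm/day


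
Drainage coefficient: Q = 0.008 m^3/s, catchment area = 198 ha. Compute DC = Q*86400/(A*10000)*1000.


DC = Q * 86400 / (A * 10000) * 1000
DC = 0.008 * 86400 / (198 * 10000) * 1000
DC = 691200.0000 / 1980000

0.3491 mm/day


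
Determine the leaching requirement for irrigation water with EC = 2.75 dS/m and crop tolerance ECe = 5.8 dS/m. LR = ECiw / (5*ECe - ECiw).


LR = ECiw / (5*ECe - ECiw)
LR = 2.75 / (5*5.8 - 2.75)
LR = 2.75 / 26.2500

0.1048


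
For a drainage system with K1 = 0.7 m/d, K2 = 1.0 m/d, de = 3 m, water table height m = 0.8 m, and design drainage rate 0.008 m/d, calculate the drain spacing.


S^2 = 8*K2*de*m/q + 4*K1*m^2/q
S^2 = 8*1.0*3*0.8/0.008 + 4*0.7*0.8^2/0.008
S = sqrt(2624.0000)

51.2250 m


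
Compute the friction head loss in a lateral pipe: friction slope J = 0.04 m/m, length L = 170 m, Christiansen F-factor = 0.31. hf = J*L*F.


hf = J * L * F = 0.04 * 170 * 0.31 = 2.1080 m

2.1080 m


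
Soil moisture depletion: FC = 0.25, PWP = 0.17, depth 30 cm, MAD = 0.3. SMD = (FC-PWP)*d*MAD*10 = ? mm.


SMD = (FC - PWP) * d * MAD * 10
SMD = (0.25 - 0.17) * 30 * 0.3 * 10
SMD = 0.0800 * 30 * 0.3 * 10

7.2000 mm


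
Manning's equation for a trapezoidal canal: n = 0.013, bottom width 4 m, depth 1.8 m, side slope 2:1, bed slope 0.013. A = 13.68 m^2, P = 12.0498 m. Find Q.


R = A/P = 13.68/12.0498 = 1.135289
Q = (1/0.013) * 13.68 * 1.135289^(2/3) * 0.013^0.5

130.5726 m^3/s


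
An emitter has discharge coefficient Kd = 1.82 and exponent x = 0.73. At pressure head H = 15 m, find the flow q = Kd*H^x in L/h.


q = Kd * H^x = 1.82 * 15^0.73 = 1.82 * 7.220157

13.1407 L/h


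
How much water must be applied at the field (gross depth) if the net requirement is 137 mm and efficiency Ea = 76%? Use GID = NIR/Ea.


Ea = 76% = 0.76
GID = NIR / Ea = 137 / 0.76 = 180.2632 mm

180.2632 mm


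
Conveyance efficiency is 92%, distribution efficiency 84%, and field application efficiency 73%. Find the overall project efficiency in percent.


Ec = 0.92, Eb = 0.84, Ea = 0.73
E = 0.92 * 0.84 * 0.73 * 100 = 56.4144%

56.4144 %


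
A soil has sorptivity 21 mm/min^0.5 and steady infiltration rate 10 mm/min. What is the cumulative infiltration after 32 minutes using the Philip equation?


F = S*sqrt(t) + A*t
F = 21*sqrt(32) + 10*32
F = 21*5.656854 + 320

438.7939 mm


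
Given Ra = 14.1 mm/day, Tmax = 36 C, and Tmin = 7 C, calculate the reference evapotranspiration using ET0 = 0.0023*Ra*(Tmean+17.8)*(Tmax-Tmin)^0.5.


Tmean = (Tmax + Tmin)/2 = (36 + 7)/2 = 21.5
ET0 = 0.0023 * 14.1 * (21.5 + 17.8) * sqrt(36 - 7)
ET0 = 0.0023 * 14.1 * 39.3 * 5.385165

6.8634 mm/day


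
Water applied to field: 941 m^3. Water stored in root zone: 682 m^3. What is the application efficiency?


Ea = V_root / V_field * 100 = 682 / 941 * 100 = 72.4761%

72.4761 %


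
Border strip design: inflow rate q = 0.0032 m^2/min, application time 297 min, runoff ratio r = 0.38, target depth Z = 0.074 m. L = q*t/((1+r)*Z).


L = q*t/((1+r)*Z)
L = 0.0032*297/((1+0.38)*0.074)
L = 0.9504/0.10212

9.3067 m


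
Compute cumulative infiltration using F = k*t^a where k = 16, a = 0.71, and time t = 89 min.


F = k * t^a = 16 * 89^0.71
F = 16 * 24.214020

387.4243 mm


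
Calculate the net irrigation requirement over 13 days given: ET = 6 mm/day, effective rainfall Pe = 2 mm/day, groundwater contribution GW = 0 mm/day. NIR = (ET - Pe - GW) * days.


Daily deficit = ET - Pe - GW = 6 - 2 - 0 = 4 mm/day
NIR = 4 * 13 = 52 mm

52.0000 mm


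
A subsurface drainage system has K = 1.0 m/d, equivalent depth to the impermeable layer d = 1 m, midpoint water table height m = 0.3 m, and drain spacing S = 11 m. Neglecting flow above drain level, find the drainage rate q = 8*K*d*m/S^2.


q = 8*K*d*m/S^2
q = 8*1.0*1*0.3/11^2
q = 2.4000 / 121

0.0198 m/d


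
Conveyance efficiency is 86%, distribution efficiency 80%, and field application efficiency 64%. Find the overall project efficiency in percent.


Ec = 0.86, Eb = 0.8, Ea = 0.64
E = 0.86 * 0.8 * 0.64 * 100 = 44.0320%

44.0320 %


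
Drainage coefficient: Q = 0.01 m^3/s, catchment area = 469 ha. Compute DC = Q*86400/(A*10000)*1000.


DC = Q * 86400 / (A * 10000) * 1000
DC = 0.01 * 86400 / (469 * 10000) * 1000
DC = 864000.0000 / 4690000

0.1842 mm/day


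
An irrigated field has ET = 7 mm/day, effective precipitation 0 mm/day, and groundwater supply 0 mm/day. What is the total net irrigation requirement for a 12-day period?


Daily deficit = ET - Pe - GW = 7 - 0 - 0 = 7 mm/day
NIR = 7 * 12 = 84 mm

84.0000 mm


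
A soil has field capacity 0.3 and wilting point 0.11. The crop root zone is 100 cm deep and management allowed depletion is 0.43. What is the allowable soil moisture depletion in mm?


SMD = (FC - PWP) * d * MAD * 10
SMD = (0.3 - 0.11) * 100 * 0.43 * 10
SMD = 0.1900 * 100 * 0.43 * 10

81.7000 mm


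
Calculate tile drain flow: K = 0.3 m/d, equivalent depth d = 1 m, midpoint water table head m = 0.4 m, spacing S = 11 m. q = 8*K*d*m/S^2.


q = 8*K*d*m/S^2
q = 8*0.3*1*0.4/11^2
q = 0.9600 / 121

0.0079 m/d


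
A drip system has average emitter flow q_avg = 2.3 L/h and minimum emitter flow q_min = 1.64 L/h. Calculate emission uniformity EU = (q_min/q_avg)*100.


EU = (q_min/q_avg)*100 = (1.64/2.3)*100 = 71.3043%

71.3043 %


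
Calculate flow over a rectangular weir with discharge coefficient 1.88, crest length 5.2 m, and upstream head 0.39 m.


Q = C * L * H^(3/2) = 1.88 * 5.2 * 0.39^1.5 = 1.88 * 5.2 * 0.243555

2.3810 m^3/s


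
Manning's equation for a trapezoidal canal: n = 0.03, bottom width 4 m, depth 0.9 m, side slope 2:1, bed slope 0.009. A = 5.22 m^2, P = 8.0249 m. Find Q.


R = A/P = 5.22/8.0249 = 0.650475
Q = (1/0.03) * 5.22 * 0.650475^(2/3) * 0.009^0.5

12.3925 m^3/s


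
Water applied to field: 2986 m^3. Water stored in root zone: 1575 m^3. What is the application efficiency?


Ea = V_root / V_field * 100 = 1575 / 2986 * 100 = 52.7461%

52.7461 %


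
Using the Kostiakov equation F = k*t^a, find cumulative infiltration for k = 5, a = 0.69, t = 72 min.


F = k * t^a = 5 * 72^0.69
F = 5 * 19.123150

95.6157 mm


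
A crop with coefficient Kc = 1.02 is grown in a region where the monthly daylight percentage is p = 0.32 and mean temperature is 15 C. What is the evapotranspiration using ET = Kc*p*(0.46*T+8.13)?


ET = Kc * p * (0.46*T + 8.13)
ET = 1.02 * 0.32 * (0.46*15 + 8.13)
ET = 1.02 * 0.32 * 15.0300

4.9058 mm/day


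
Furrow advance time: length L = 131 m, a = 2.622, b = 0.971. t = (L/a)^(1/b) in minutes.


t = (L/a)^(1/b)
t = (131/2.622)^(1/0.971)
t = 49.961861^(1/0.971)

56.1527 min


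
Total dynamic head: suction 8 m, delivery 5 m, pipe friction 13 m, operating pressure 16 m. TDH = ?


TDH = Hs + Hd + hf + Hp = 8 + 5 + 13 + 16 = 42

42 m


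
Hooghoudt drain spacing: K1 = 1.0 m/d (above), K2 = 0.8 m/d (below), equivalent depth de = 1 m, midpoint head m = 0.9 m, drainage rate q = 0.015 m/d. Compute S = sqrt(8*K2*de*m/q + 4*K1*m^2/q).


S^2 = 8*K2*de*m/q + 4*K1*m^2/q
S^2 = 8*0.8*1*0.9/0.015 + 4*1.0*0.9^2/0.015
S = sqrt(600.0000)

24.4949 m


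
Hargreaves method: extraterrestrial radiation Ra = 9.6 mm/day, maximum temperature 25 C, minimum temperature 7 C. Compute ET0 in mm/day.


Tmean = (Tmax + Tmin)/2 = (25 + 7)/2 = 16.0
ET0 = 0.0023 * 9.6 * (16.0 + 17.8) * sqrt(25 - 7)
ET0 = 0.0023 * 9.6 * 33.8 * 4.242641

3.1663 mm/day


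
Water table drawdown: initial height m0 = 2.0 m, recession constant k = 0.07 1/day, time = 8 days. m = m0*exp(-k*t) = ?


m = m0 * exp(-k*t)
m = 2.0 * exp(-0.07 * 8)
m = 2.0 * exp(-0.5600)

1.1424 m


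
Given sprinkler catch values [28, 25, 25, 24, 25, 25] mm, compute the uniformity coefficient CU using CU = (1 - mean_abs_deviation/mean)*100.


mean = 25.333333 mm
MAD = 0.888889 mm
CU = (1 - 0.888889/25.333333)*100

96.4912 %


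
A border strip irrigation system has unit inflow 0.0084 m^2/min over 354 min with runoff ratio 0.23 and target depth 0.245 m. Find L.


L = q*t/((1+r)*Z)
L = 0.0084*354/((1+0.23)*0.245)
L = 2.9736/0.30135

9.8676 m


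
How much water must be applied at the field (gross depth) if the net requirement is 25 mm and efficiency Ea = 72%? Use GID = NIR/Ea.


Ea = 72% = 0.72
GID = NIR / Ea = 25 / 0.72 = 34.7222 mm

34.7222 mm


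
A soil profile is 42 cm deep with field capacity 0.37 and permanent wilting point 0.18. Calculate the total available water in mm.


AWC = (FC - PWP) * d * 10
AWC = (0.37 - 0.18) * 42 * 10
AWC = 0.1900 * 42 * 10

79.8000 mm


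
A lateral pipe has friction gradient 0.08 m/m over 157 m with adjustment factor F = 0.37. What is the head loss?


hf = J * L * F = 0.08 * 157 * 0.37 = 4.6472 m

4.6472 m


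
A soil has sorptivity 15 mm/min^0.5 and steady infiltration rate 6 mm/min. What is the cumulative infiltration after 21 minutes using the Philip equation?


F = S*sqrt(t) + A*t
F = 15*sqrt(21) + 6*21
F = 15*4.582576 + 126

194.7386 mm


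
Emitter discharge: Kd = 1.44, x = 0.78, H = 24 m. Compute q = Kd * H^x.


q = Kd * H^x = 1.44 * 24^0.78 = 1.44 * 11.927921

17.1762 L/h


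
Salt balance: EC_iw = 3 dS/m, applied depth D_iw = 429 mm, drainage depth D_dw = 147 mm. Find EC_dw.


EC_dw = EC_iw * D_iw / D_dw
EC_dw = 3 * 429 / 147
EC_dw = 1287 / 147

8.7551 dS/m


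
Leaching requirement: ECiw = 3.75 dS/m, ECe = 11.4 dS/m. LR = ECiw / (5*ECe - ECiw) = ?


LR = ECiw / (5*ECe - ECiw)
LR = 3.75 / (5*11.4 - 3.75)
LR = 3.75 / 53.2500

0.0704


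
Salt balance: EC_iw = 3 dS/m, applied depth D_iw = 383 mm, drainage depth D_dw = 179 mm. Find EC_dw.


EC_dw = EC_iw * D_iw / D_dw
EC_dw = 3 * 383 / 179
EC_dw = 1149 / 179

6.4190 dS/m


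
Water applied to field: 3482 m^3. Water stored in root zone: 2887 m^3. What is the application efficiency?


Ea = V_root / V_field * 100 = 2887 / 3482 * 100 = 82.9121%

82.9121 %


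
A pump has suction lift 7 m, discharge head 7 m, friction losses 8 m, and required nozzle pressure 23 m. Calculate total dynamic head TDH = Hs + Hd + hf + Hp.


TDH = Hs + Hd + hf + Hp = 7 + 7 + 8 + 23 = 45

45 m


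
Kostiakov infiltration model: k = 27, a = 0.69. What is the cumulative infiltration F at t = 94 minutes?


F = k * t^a = 27 * 94^0.69
F = 27 * 22.985726

620.6146 mm


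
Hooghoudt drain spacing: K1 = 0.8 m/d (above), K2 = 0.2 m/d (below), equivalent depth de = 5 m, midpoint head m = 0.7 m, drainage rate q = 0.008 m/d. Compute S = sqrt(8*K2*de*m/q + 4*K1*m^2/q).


S^2 = 8*K2*de*m/q + 4*K1*m^2/q
S^2 = 8*0.2*5*0.7/0.008 + 4*0.8*0.7^2/0.008
S = sqrt(896.0000)

29.9333 m


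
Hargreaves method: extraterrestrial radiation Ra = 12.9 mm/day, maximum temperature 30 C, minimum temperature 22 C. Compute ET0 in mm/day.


Tmean = (Tmax + Tmin)/2 = (30 + 22)/2 = 26.0
ET0 = 0.0023 * 12.9 * (26.0 + 17.8) * sqrt(30 - 22)
ET0 = 0.0023 * 12.9 * 43.8 * 2.828427

3.6757 mm/day


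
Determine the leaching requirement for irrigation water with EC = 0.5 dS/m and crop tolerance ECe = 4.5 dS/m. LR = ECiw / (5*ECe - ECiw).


LR = ECiw / (5*ECe - ECiw)
LR = 0.5 / (5*4.5 - 0.5)
LR = 0.5 / 22.0000

0.0227


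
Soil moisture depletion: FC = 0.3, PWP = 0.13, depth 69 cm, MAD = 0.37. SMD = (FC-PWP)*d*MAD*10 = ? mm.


SMD = (FC - PWP) * d * MAD * 10
SMD = (0.3 - 0.13) * 69 * 0.37 * 10
SMD = 0.1700 * 69 * 0.37 * 10

43.4010 mm


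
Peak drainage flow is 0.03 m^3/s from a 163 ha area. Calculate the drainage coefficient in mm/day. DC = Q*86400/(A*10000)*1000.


DC = Q * 86400 / (A * 10000) * 1000
DC = 0.03 * 86400 / (163 * 10000) * 1000
DC = 2592000.0000 / 1630000

1.5902 mm/day


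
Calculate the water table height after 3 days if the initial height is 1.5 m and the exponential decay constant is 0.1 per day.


m = m0 * exp(-k*t)
m = 1.5 * exp(-0.1 * 3)
m = 1.5 * exp(-0.3000)

1.1112 m


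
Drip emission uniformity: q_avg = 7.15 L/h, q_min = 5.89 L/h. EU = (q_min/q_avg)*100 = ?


EU = (q_min/q_avg)*100 = (5.89/7.15)*100 = 82.3776%

82.3776 %


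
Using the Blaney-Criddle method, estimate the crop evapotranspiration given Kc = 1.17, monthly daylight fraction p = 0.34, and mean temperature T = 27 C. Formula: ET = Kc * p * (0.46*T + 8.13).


ET = Kc * p * (0.46*T + 8.13)
ET = 1.17 * 0.34 * (0.46*27 + 8.13)
ET = 1.17 * 0.34 * 20.5500

8.1748 mm/day


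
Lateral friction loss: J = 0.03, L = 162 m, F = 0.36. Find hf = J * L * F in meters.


hf = J * L * F = 0.03 * 162 * 0.36 = 1.7496 m

1.7496 m


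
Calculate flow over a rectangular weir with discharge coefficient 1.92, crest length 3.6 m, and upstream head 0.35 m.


Q = C * L * H^(3/2) = 1.92 * 3.6 * 0.35^1.5 = 1.92 * 3.6 * 0.207063

1.4312 m^3/s


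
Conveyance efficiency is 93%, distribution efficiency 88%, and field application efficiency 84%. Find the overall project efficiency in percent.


Ec = 0.93, Eb = 0.88, Ea = 0.84
E = 0.93 * 0.88 * 0.84 * 100 = 68.7456%

68.7456 %


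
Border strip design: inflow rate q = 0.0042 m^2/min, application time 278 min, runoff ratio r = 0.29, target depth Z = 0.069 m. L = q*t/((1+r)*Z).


L = q*t/((1+r)*Z)
L = 0.0042*278/((1+0.29)*0.069)
L = 1.1676/0.08901

13.1176 m


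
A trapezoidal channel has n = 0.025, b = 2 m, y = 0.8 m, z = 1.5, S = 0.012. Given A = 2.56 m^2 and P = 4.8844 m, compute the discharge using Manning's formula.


R = A/P = 2.56/4.8844 = 0.524118
Q = (1/0.025) * 2.56 * 0.524118^(2/3) * 0.012^0.5

7.2919 m^3/s


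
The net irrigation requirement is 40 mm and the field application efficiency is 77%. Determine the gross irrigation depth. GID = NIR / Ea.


Ea = 77% = 0.77
GID = NIR / Ea = 40 / 0.77 = 51.9481 mm

51.9481 mm


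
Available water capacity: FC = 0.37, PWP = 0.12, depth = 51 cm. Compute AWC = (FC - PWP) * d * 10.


AWC = (FC - PWP) * d * 10
AWC = (0.37 - 0.12) * 51 * 10
AWC = 0.2500 * 51 * 10

127.5000 mm


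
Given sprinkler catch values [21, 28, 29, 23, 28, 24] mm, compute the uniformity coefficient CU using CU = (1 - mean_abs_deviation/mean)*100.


mean = 25.500000 mm
MAD = 2.833333 mm
CU = (1 - 2.833333/25.500000)*100

88.8889 %


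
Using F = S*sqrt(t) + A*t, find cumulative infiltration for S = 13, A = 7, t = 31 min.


F = S*sqrt(t) + A*t
F = 13*sqrt(31) + 7*31
F = 13*5.567764 + 217

289.3809 mm


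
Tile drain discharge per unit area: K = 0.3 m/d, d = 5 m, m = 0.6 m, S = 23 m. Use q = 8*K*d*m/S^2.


q = 8*K*d*m/S^2
q = 8*0.3*5*0.6/23^2
q = 7.2000 / 529

0.0136 m/d


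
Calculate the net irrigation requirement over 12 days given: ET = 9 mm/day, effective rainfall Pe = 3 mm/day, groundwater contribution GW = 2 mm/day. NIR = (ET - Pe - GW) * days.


Daily deficit = ET - Pe - GW = 9 - 3 - 2 = 4 mm/day
NIR = 4 * 12 = 48 mm

48.0000 mm


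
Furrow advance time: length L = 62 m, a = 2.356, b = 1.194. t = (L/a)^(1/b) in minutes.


t = (L/a)^(1/b)
t = (62/2.356)^(1/1.194)
t = 26.315789^(1/1.194)

15.4690 min


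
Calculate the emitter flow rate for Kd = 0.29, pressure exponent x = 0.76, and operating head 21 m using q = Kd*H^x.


q = Kd * H^x = 0.29 * 21^0.76 = 0.29 * 10.113155

2.9328 L/h


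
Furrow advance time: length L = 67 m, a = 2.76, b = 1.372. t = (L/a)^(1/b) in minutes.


t = (L/a)^(1/b)
t = (67/2.76)^(1/1.372)
t = 24.275362^(1/1.372)

10.2234 min


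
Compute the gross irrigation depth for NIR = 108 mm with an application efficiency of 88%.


Ea = 88% = 0.88
GID = NIR / Ea = 108 / 0.88 = 122.7273 mm

122.7273 mm


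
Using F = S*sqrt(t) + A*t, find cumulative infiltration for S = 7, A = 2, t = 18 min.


F = S*sqrt(t) + A*t
F = 7*sqrt(18) + 2*18
F = 7*4.242641 + 36

65.6985 mm


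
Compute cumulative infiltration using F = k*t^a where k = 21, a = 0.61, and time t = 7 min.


F = k * t^a = 21 * 7^0.61
F = 21 * 3.277252

68.8223 mm


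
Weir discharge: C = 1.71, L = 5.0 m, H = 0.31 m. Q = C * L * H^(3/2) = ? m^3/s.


Q = C * L * H^(3/2) = 1.71 * 5.0 * 0.31^1.5 = 1.71 * 5.0 * 0.172601

1.4757 m^3/s


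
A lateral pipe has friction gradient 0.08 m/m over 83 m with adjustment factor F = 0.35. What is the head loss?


hf = J * L * F = 0.08 * 83 * 0.35 = 2.3240 m

2.3240 m


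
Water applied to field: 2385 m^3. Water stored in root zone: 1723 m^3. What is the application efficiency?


Ea = V_root / V_field * 100 = 1723 / 2385 * 100 = 72.2432%

72.2432 %


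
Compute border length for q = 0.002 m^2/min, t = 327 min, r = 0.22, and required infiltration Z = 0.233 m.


L = q*t/((1+r)*Z)
L = 0.002*327/((1+0.22)*0.233)
L = 0.654/0.28426

2.3007 m


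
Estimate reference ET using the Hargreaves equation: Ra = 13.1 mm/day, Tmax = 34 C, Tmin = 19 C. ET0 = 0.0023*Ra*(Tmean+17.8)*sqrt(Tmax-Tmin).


Tmean = (Tmax + Tmin)/2 = (34 + 19)/2 = 26.5
ET0 = 0.0023 * 13.1 * (26.5 + 17.8) * sqrt(34 - 19)
ET0 = 0.0023 * 13.1 * 44.3 * 3.872983

5.1695 mm/day


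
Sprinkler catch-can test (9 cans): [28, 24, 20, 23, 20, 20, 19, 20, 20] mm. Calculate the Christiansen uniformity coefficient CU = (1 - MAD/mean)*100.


mean = 21.555556 mm
MAD = 2.296296 mm
CU = (1 - 2.296296/21.555556)*100

89.3471 %


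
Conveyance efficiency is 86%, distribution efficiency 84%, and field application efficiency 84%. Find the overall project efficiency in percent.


Ec = 0.86, Eb = 0.84, Ea = 0.84
E = 0.86 * 0.84 * 0.84 * 100 = 60.6816%

60.6816 %


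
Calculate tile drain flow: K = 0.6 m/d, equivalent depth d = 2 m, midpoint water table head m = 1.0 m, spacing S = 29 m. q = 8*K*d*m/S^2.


q = 8*K*d*m/S^2
q = 8*0.6*2*1.0/29^2
q = 9.6000 / 841

0.0114 m/d


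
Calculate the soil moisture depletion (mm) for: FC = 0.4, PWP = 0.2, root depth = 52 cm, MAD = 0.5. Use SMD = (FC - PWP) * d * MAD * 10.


SMD = (FC - PWP) * d * MAD * 10
SMD = (0.4 - 0.2) * 52 * 0.5 * 10
SMD = 0.2000 * 52 * 0.5 * 10

52.0000 mm


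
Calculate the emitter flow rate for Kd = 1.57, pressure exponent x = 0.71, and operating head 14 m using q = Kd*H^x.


q = Kd * H^x = 1.57 * 14^0.71 = 1.57 * 6.512548

10.2247 L/h


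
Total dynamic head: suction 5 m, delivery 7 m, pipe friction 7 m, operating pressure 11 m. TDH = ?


TDH = Hs + Hd + hf + Hp = 5 + 7 + 7 + 11 = 30

30 m


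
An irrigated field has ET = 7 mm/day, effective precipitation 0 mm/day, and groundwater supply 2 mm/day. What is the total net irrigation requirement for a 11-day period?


Daily deficit = ET - Pe - GW = 7 - 0 - 2 = 5 mm/day
NIR = 5 * 11 = 55 mm

55.0000 mm


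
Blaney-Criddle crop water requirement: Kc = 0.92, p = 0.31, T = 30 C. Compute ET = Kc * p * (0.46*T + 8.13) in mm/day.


ET = Kc * p * (0.46*T + 8.13)
ET = 0.92 * 0.31 * (0.46*30 + 8.13)
ET = 0.92 * 0.31 * 21.9300

6.2544 mm/day


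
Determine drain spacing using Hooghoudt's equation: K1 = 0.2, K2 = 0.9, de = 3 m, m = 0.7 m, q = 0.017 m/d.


S^2 = 8*K2*de*m/q + 4*K1*m^2/q
S^2 = 8*0.9*3*0.7/0.017 + 4*0.2*0.7^2/0.017
S = sqrt(912.4706)

30.2071 m


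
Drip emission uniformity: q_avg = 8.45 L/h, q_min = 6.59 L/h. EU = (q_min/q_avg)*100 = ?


EU = (q_min/q_avg)*100 = (6.59/8.45)*100 = 77.9882%

77.9882 %


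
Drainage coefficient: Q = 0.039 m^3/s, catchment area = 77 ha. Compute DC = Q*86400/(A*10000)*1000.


DC = Q * 86400 / (A * 10000) * 1000
DC = 0.039 * 86400 / (77 * 10000) * 1000
DC = 3369600.0000 / 770000

4.3761 mm/day


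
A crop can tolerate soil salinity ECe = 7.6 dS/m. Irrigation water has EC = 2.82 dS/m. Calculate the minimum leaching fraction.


LR = ECiw / (5*ECe - ECiw)
LR = 2.82 / (5*7.6 - 2.82)
LR = 2.82 / 35.1800

0.0802


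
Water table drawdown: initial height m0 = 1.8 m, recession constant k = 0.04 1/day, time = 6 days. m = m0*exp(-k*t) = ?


m = m0 * exp(-k*t)
m = 1.8 * exp(-0.04 * 6)
m = 1.8 * exp(-0.2400)

1.4159 m


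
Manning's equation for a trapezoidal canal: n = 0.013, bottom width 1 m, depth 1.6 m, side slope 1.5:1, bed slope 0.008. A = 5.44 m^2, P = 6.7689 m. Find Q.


R = A/P = 5.44/6.7689 = 0.803676
Q = (1/0.013) * 5.44 * 0.803676^(2/3) * 0.008^0.5

32.3535 m^3/s


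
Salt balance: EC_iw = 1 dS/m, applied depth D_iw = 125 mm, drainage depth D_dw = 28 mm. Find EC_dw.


EC_dw = EC_iw * D_iw / D_dw
EC_dw = 1 * 125 / 28
EC_dw = 125 / 28

4.4643 dS/m


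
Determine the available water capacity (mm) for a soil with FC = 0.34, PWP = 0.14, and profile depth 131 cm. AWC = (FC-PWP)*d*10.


AWC = (FC - PWP) * d * 10
AWC = (0.34 - 0.14) * 131 * 10
AWC = 0.2000 * 131 * 10

262.0000 mm


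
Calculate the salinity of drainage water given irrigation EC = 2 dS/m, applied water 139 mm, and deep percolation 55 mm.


EC_dw = EC_iw * D_iw / D_dw
EC_dw = 2 * 139 / 55
EC_dw = 278 / 55

5.0545 dS/m


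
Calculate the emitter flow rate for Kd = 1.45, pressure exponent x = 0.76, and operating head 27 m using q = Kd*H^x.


q = Kd * H^x = 1.45 * 27^0.76 = 1.45 * 12.241551

17.7502 L/h


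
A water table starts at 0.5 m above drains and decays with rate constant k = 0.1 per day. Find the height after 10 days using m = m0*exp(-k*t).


m = m0 * exp(-k*t)
m = 0.5 * exp(-0.1 * 10)
m = 0.5 * exp(-1.0000)

0.1839 m


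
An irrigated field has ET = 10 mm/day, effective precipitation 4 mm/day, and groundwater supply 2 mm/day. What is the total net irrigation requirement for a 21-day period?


Daily deficit = ET - Pe - GW = 10 - 4 - 2 = 4 mm/day
NIR = 4 * 21 = 84 mm

84.0000 mm


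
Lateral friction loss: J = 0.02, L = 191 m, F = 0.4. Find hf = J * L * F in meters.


hf = J * L * F = 0.02 * 191 * 0.4 = 1.5280 m

1.5280 m


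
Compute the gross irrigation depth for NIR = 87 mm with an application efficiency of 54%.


Ea = 54% = 0.54
GID = NIR / Ea = 87 / 0.54 = 161.1111 mm

161.1111 mm


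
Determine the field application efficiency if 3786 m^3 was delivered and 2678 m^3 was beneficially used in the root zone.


Ea = V_root / V_field * 100 = 2678 / 3786 * 100 = 70.7343%

70.7343 %


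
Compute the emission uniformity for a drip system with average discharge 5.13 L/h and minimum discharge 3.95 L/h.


EU = (q_min/q_avg)*100 = (3.95/5.13)*100 = 76.9981%

76.9981 %


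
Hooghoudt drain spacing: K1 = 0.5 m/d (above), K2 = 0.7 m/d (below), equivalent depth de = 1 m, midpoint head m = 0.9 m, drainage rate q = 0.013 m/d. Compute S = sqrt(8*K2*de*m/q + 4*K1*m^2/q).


S^2 = 8*K2*de*m/q + 4*K1*m^2/q
S^2 = 8*0.7*1*0.9/0.013 + 4*0.5*0.9^2/0.013
S = sqrt(512.3077)

22.6342 m


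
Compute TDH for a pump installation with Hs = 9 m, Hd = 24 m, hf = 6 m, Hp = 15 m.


TDH = Hs + Hd + hf + Hp = 9 + 24 + 6 + 15 = 54

54 m


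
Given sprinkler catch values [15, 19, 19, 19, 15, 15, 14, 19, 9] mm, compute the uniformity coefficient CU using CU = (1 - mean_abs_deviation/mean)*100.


mean = 16.000000 mm
MAD = 2.666667 mm
CU = (1 - 2.666667/16.000000)*100

83.3333 %


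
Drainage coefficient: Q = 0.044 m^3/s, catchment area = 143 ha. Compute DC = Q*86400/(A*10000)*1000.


DC = Q * 86400 / (A * 10000) * 1000
DC = 0.044 * 86400 / (143 * 10000) * 1000
DC = 3801600.0000 / 1430000

2.6585 mm/day


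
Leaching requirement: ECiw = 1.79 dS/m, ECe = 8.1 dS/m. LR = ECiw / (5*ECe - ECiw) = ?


LR = ECiw / (5*ECe - ECiw)
LR = 1.79 / (5*8.1 - 1.79)
LR = 1.79 / 38.7100

0.0462


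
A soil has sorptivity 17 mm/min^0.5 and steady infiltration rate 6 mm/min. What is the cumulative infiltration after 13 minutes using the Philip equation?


F = S*sqrt(t) + A*t
F = 17*sqrt(13) + 6*13
F = 17*3.605551 + 78

139.2944 mm


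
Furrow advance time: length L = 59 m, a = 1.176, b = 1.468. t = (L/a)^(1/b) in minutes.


t = (L/a)^(1/b)
t = (59/1.176)^(1/1.468)
t = 50.170068^(1/1.468)

14.3993 min
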